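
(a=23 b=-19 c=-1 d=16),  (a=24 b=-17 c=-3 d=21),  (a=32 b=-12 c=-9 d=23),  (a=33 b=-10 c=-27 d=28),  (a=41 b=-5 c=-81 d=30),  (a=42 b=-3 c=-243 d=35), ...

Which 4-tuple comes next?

(a=50 b=2 c=-729 d=37)

A: alternating steps +1, +8, +1, +8, …, so 23, 24, 32, 33, 41, 42 → 50.
For the b, alternating steps +2, +5, +2, +5, …: -19, -17, -12, -10, -5, -3 → 2.
C goes -1, -3, -9, -27, -81, -243 → -729 (×3 each step).
D — alternating steps +5, +2, +5, +2, …: 16, 21, 23, 28, 30, 35 → 37.
Combining the parts gives (a=50 b=2 c=-729 d=37).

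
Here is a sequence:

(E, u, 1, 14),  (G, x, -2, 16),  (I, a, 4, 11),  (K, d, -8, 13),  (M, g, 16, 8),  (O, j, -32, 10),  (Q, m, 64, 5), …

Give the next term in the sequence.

(S, p, -128, 7)

First letter: letters move forward 2 places in the alphabet; E, G, I, K, M, O, Q → S.
Second letter: letters move forward 3 places in the alphabet, wrapping Z→A; u, x, a, d, g, j, m → p.
Third entry: ×(-2) each step; 1, -2, 4, -8, 16, -32, 64 → -128.
Fourth entry — alternating steps +2, −5, +2, −5, …: 14, 16, 11, 13, 8, 10, 5 → 7.
So the next term is (S, p, -128, 7).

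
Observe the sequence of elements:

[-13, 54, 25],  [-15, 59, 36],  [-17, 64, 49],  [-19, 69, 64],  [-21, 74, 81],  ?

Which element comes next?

First slot: -13, -15, -17, -19, -21 → -23 (−2 each step).
Second slot: +5 each step; 54, 59, 64, 69, 74 → 79.
Third slot: 25, 36, 49, 64, 81 → 100 (perfect squares: 5², 6², 7², …).
Combining the parts gives [-23, 79, 100].

[-23, 79, 100]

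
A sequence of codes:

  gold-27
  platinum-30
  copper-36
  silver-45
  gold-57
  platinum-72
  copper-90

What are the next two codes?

Metal: gold, platinum, copper, silver, gold, platinum, copper → silver → gold (repeats gold → platinum → copper → silver).
Second component: differences are 3, 6, 9, … (increasing by 3 each time); 27, 30, 36, 45, 57, 72, 90 → 111 → 135.
Putting the parts together: silver-111 and then gold-135.

silver-111, gold-135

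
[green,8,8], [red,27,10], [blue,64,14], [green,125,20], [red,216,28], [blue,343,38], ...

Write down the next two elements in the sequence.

[green,512,50], [red,729,64]

Colour: green, red, blue, green, red, blue → green → red (repeats green → red → blue).
Second entry — perfect cubes: 2³, 3³, 4³, …: 8, 27, 64, 125, 216, 343 → 512 → 729.
Third entry: differences are 2, 4, 6, … (increasing by 2 each time); 8, 10, 14, 20, 28, 38 → 50 → 64.
So the next two elements are [green,512,50] and [red,729,64].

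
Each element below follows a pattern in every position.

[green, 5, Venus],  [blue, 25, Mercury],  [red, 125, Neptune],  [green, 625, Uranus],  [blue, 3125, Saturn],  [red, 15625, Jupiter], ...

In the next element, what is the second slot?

Second slot — ×5 each step: 5, 25, 125, 625, 3125, 15625 → 78125.

78125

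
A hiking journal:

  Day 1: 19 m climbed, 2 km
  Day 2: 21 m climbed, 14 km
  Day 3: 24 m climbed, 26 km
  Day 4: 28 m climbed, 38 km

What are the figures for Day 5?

M climbed: differences are 2, 3, 4, … (increasing by 1 each time), so 19, 21, 24, 28 → 33.
For the km, +12 each step: 2, 14, 26, 38 → 50.
So the next record is 33 m climbed, 50 km.

33 m climbed, 50 km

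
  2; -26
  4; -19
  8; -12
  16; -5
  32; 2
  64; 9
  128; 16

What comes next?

For the first entry, ×2 each step: 2, 4, 8, 16, 32, 64, 128 → 256.
Second entry: +7 each step, so -26, -19, -12, -5, 2, 9, 16 → 23.
So the next term is 256; 23.

256; 23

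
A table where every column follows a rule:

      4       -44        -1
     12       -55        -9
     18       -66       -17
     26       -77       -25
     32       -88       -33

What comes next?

40  -99  -41

First component: alternating steps +8, +6, +8, +6, …; 4, 12, 18, 26, 32 → 40.
Second component goes -44, -55, -66, -77, -88 → -99 (−11 each step).
Third component: -1, -9, -17, -25, -33 → -41 (−8 each step).
Combining the parts gives 40  -99  -41.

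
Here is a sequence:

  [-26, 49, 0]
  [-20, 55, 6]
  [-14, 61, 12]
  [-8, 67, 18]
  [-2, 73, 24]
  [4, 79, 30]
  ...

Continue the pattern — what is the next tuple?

[10, 85, 36]

First part: +6 each step; -26, -20, -14, -8, -2, 4 → 10.
Second part: +6 each step; 49, 55, 61, 67, 73, 79 → 85.
For the third part, +6 each step: 0, 6, 12, 18, 24, 30 → 36.
Combining the parts gives [10, 85, 36].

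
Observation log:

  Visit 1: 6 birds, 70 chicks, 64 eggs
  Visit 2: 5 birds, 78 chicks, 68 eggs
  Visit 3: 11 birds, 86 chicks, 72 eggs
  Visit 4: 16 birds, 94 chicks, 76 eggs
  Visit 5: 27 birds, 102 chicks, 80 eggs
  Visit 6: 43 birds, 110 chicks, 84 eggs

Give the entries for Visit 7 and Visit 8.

70 birds, 118 chicks, 88 eggs; 113 birds, 126 chicks, 92 eggs

Birds — each term is the sum of the two before it: 6, 5, 11, 16, 27, 43 → 70 → 113.
Chicks goes 70, 78, 86, 94, 102, 110 → 118 → 126 (+8 each step).
Eggs: 64, 68, 72, 76, 80, 84 → 88 → 92 (+4 each step).
So the next two lines are 70 birds, 118 chicks, 88 eggs and 113 birds, 126 chicks, 92 eggs.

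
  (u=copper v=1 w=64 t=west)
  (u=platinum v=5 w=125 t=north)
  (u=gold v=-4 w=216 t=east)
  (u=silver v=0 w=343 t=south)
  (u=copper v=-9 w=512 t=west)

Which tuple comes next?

(u=platinum v=-5 w=729 t=north)

U: repeats copper → platinum → gold → silver, so copper, platinum, gold, silver, copper → platinum.
V goes 1, 5, -4, 0, -9 → -5 (alternating steps +4, −9, +4, −9, …).
W goes 64, 125, 216, 343, 512 → 729 (perfect cubes: 4³, 5³, 6³, …).
T — repeats west → north → east → south: west, north, east, south, west → north.
Putting it together: (u=platinum v=-5 w=729 t=north).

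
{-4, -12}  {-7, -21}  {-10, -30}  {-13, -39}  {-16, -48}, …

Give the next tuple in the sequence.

First slot goes -4, -7, -10, -13, -16 → -19 (−3 each step).
Second slot: always 3 × the first slot; -12, -21, -30, -39, -48 → -57.
So the next tuple is {-19, -57}.

{-19, -57}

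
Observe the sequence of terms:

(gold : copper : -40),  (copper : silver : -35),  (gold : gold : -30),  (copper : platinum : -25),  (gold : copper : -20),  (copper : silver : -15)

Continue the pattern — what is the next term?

First metal goes gold, copper, gold, copper, gold, copper → gold (alternates gold ↔ copper).
Second metal: copper, silver, gold, platinum, copper, silver → gold (repeats copper → silver → gold → platinum).
Third part goes -40, -35, -30, -25, -20, -15 → -10 (+5 each step).
Combining the parts gives (gold : gold : -10).

(gold : gold : -10)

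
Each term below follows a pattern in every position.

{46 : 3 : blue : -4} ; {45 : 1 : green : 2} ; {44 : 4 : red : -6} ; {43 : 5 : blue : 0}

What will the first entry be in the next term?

For the first entry, −1 each step: 46, 45, 44, 43 → 42.

42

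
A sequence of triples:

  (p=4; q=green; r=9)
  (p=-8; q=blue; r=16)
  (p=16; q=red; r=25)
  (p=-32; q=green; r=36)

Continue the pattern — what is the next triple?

(p=64; q=blue; r=49)

For the p, ×(-2) each step: 4, -8, 16, -32 → 64.
Q: green, blue, red, green → blue (repeats green → blue → red).
R: perfect squares: 3², 4², 5², …; 9, 16, 25, 36 → 49.
Putting it together: (p=64; q=blue; r=49).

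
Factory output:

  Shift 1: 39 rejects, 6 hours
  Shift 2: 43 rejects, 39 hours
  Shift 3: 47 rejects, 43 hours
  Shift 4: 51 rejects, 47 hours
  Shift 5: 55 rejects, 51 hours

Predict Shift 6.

Rejects goes 39, 43, 47, 51, 55 → 59 (+4 each step).
For the hours, always the previous value of the rejects: 6, 39, 43, 47, 51 → 55.
Putting it together: 59 rejects, 55 hours.

59 rejects, 55 hours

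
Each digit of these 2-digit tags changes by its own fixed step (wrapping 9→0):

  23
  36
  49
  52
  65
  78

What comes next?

81

First digit goes 2, 3, 4, 5, 6, 7 → 8 (+1 each step, mod 10).
Second digit: +3 each step, mod 10, so 3, 6, 9, 2, 5, 8 → 1.
So the next tag is 81.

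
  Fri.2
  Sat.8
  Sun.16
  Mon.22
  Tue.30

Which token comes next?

Day: Fri, Sat, Sun, Mon, Tue → Wed (runs through the weekdays Mon→Sun).
Second component — alternating steps +6, +8, +6, +8, …: 2, 8, 16, 22, 30 → 36.
Putting it together: Wed.36.

Wed.36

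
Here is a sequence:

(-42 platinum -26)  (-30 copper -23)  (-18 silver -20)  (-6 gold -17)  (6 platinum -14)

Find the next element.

(18 copper -11)

First part: -42, -30, -18, -6, 6 → 18 (+12 each step).
Metal: platinum, copper, silver, gold, platinum → copper (repeats platinum → copper → silver → gold).
For the third part, +3 each step: -26, -23, -20, -17, -14 → -11.
Putting it together: (18 copper -11).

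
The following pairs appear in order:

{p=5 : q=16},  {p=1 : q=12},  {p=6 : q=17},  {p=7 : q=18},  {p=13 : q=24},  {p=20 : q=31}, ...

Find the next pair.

P: each term is the sum of the two before it, so 5, 1, 6, 7, 13, 20 → 33.
Q goes 16, 12, 17, 18, 24, 31 → 44 (always 11 more than the p).
Combining the parts gives {p=33 : q=44}.

{p=33 : q=44}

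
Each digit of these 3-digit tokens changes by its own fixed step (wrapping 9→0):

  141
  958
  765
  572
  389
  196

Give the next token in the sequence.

First digit: −2 each step, mod 10; 1, 9, 7, 5, 3, 1 → 9.
Second digit: 4, 5, 6, 7, 8, 9 → 0 (+1 each step, mod 10).
Third digit: 1, 8, 5, 2, 9, 6 → 3 (−3 each step, mod 10).
So the next token is 903.

903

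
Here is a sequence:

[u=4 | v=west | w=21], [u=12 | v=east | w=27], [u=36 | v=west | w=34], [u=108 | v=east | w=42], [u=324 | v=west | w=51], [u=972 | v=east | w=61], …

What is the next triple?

For the u, ×3 each step: 4, 12, 36, 108, 324, 972 → 2916.
V: alternates west ↔ east; west, east, west, east, west, east → west.
W goes 21, 27, 34, 42, 51, 61 → 72 (differences are 6, 7, 8, … (increasing by 1 each time)).
Putting it together: [u=2916 | v=west | w=72].

[u=2916 | v=west | w=72]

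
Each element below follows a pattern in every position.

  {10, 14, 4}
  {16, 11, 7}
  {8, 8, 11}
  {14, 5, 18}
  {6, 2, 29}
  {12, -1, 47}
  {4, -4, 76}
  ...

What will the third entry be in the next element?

123

For the third entry, each term is the sum of the two before it: 4, 7, 11, 18, 29, 47, 76 → 123.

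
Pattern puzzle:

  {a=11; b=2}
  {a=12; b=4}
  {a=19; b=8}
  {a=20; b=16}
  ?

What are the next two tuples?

A: alternating steps +1, +7, +1, +7, …, so 11, 12, 19, 20 → 27 → 28.
B: ×2 each step; 2, 4, 8, 16 → 32 → 64.
So the next two tuples are {a=27; b=32} and {a=28; b=64}.

{a=27; b=32}, {a=28; b=64}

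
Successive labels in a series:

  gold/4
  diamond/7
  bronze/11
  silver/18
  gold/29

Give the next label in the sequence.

diamond/47

Rank: repeats gold → diamond → bronze → silver; gold, diamond, bronze, silver, gold → diamond.
Second component: each term is the sum of the two before it, so 4, 7, 11, 18, 29 → 47.
Putting it together: diamond/47.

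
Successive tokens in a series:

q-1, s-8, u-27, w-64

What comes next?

Letter: letters move forward 2 places in the alphabet; q, s, u, w → y.
Second component: perfect cubes: 1³, 2³, 3³, …; 1, 8, 27, 64 → 125.
Putting it together: y-125.

y-125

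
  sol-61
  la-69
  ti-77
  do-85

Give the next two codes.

Note — runs through the solfège scale do→ti: sol, la, ti, do → re → mi.
For the second component, +8 each step: 61, 69, 77, 85 → 93 → 101.
Putting the parts together: re-93 and then mi-101.

re-93 then mi-101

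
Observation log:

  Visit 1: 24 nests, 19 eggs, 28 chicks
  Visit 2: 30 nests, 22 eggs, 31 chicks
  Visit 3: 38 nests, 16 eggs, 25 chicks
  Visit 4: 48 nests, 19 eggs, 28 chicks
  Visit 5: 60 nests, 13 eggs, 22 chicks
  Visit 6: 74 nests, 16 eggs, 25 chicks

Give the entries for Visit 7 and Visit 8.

Nests: differences are 6, 8, 10, … (increasing by 2 each time), so 24, 30, 38, 48, 60, 74 → 90 → 108.
Eggs — alternating steps +3, −6, +3, −6, …: 19, 22, 16, 19, 13, 16 → 10 → 13.
Chicks: always 9 more than the eggs; 28, 31, 25, 28, 22, 25 → 19 → 22.
So the next two lines are 90 nests, 10 eggs, 19 chicks and 108 nests, 13 eggs, 22 chicks.

90 nests, 10 eggs, 19 chicks; 108 nests, 13 eggs, 22 chicks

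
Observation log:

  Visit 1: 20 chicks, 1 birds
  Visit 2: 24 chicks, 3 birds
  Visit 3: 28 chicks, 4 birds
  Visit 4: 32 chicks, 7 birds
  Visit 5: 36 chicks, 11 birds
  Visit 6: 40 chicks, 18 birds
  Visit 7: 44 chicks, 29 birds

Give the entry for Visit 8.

48 chicks, 47 birds

Chicks — +4 each step: 20, 24, 28, 32, 36, 40, 44 → 48.
Birds — each term is the sum of the two before it: 1, 3, 4, 7, 11, 18, 29 → 47.
Combining the parts gives 48 chicks, 47 birds.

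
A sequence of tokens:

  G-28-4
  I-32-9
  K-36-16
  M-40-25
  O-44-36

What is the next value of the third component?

Letter: G, I, K, M, O → Q (letters move forward 2 places in the alphabet).
For the second component, +4 each step: 28, 32, 36, 40, 44 → 48.
Third component — perfect squares: 2², 3², 4², …: 4, 9, 16, 25, 36 → 49.

49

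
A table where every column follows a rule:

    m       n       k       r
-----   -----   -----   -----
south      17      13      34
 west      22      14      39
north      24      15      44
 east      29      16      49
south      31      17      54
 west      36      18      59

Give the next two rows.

north  38  19  64; east  43  20  69

Column m: south, west, north, east, south, west → north → east (repeats south → west → north → east).
Column n: alternating steps +5, +2, +5, +2, …, so 17, 22, 24, 29, 31, 36 → 38 → 43.
Column k: +1 each step; 13, 14, 15, 16, 17, 18 → 19 → 20.
Column r goes 34, 39, 44, 49, 54, 59 → 64 → 69 (+5 each step).
Putting the parts together: north  38  19  64 and then east  43  20  69.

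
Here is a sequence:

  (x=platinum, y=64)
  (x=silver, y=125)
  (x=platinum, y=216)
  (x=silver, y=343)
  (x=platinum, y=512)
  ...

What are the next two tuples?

X — alternates platinum ↔ silver: platinum, silver, platinum, silver, platinum → silver → platinum.
For the y, perfect cubes: 4³, 5³, 6³, …: 64, 125, 216, 343, 512 → 729 → 1000.
So the next two tuples are (x=silver, y=729) and (x=platinum, y=1000).

(x=silver, y=729), (x=platinum, y=1000)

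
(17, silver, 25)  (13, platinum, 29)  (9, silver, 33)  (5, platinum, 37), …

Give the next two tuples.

(1, silver, 41), (-3, platinum, 45)

First value: 17, 13, 9, 5 → 1 → -3 (−4 each step).
Metal goes silver, platinum, silver, platinum → silver → platinum (alternates silver ↔ platinum).
Third value: 25, 29, 33, 37 → 41 → 45 (together with the first value always sums to 42).
So the next two tuples are (1, silver, 41) and (-3, platinum, 45).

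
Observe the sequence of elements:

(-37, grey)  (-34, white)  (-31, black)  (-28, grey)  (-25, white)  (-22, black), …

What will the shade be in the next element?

grey

First value goes -37, -34, -31, -28, -25, -22 → -19 (+3 each step).
Shade goes grey, white, black, grey, white, black → grey (repeats grey → white → black).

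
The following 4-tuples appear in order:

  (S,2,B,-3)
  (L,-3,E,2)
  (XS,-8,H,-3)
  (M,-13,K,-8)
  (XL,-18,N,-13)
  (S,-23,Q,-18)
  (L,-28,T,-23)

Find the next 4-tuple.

(XS,-33,W,-28)

Size goes S, L, XS, M, XL, S, L → XS (repeats S → L → XS → M → XL).
Second slot goes 2, -3, -8, -13, -18, -23, -28 → -33 (−5 each step).
Letter — letters move forward 3 places in the alphabet: B, E, H, K, N, Q, T → W.
Fourth slot: -3, 2, -3, -8, -13, -18, -23 → -28 (always the previous value of the second slot).
Combining the parts gives (XS,-33,W,-28).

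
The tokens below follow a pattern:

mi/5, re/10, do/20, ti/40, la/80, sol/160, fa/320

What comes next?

mi/640

Note: mi, re, do, ti, la, sol, fa → mi (runs backward through the solfège scale do→ti).
Second component goes 5, 10, 20, 40, 80, 160, 320 → 640 (×2 each step).
So the next token is mi/640.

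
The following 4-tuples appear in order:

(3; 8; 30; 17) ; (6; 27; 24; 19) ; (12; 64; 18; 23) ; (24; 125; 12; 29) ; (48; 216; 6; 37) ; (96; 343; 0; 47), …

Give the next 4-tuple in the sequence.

(192; 512; -6; 59)

First entry — ×2 each step: 3, 6, 12, 24, 48, 96 → 192.
For the second entry, perfect cubes: 2³, 3³, 4³, …: 8, 27, 64, 125, 216, 343 → 512.
Third entry — −6 each step: 30, 24, 18, 12, 6, 0 → -6.
Fourth entry goes 17, 19, 23, 29, 37, 47 → 59 (differences are 2, 4, 6, … (increasing by 2 each time)).
So the next 4-tuple is (192; 512; -6; 59).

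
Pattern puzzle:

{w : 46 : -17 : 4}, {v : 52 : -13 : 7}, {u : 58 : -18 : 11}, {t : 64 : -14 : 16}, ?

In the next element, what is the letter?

Letter: letters move back 1 place in the alphabet; w, v, u, t → s.

s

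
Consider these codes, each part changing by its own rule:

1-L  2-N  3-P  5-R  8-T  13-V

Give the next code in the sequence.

21-X

First component: 1, 2, 3, 5, 8, 13 → 21 (each term is the sum of the two before it).
Letter: letters move forward 2 places in the alphabet, so L, N, P, R, T, V → X.
So the next code is 21-X.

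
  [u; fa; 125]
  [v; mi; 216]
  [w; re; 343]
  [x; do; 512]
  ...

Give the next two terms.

Letter: u, v, w, x → y → z (letters move forward 1 place in the alphabet).
Note: fa, mi, re, do → ti → la (runs backward through the solfège scale do→ti).
For the third slot, perfect cubes: 5³, 6³, 7³, …: 125, 216, 343, 512 → 729 → 1000.
So the next two terms are [y; ti; 729] and [z; la; 1000].

[y; ti; 729], [z; la; 1000]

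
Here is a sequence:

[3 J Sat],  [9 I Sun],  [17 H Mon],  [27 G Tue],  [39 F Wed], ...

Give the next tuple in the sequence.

[53 E Thu]

First value: 3, 9, 17, 27, 39 → 53 (differences are 6, 8, 10, … (increasing by 2 each time)).
Letter: letters move back 1 place in the alphabet; J, I, H, G, F → E.
Day: runs through the weekdays Mon→Sun, so Sat, Sun, Mon, Tue, Wed → Thu.
Putting it together: [53 E Thu].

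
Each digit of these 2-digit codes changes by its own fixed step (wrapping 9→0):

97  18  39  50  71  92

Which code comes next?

13

First digit: +2 each step, mod 10; 9, 1, 3, 5, 7, 9 → 1.
Second digit: 7, 8, 9, 0, 1, 2 → 3 (+1 each step, mod 10).
So the next code is 13.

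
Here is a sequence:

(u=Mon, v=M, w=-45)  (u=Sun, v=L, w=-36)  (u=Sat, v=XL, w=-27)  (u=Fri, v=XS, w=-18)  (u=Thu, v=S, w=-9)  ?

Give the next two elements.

(u=Wed, v=M, w=0), (u=Tue, v=L, w=9)

U goes Mon, Sun, Sat, Fri, Thu → Wed → Tue (runs backward through the weekdays Mon→Sun).
V — runs through clothing sizes XS→XL: M, L, XL, XS, S → M → L.
W: -45, -36, -27, -18, -9 → 0 → 9 (+9 each step).
Putting the parts together: (u=Wed, v=M, w=0) and then (u=Tue, v=L, w=9).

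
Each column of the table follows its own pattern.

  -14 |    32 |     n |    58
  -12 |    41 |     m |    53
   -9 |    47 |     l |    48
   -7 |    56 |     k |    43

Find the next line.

-4  62  j  38

First component: alternating steps +2, +3, +2, +3, …; -14, -12, -9, -7 → -4.
Second component goes 32, 41, 47, 56 → 62 (alternating steps +9, +6, +9, +6, …).
For the letter, letters move back 1 place in the alphabet: n, m, l, k → j.
Fourth component goes 58, 53, 48, 43 → 38 (−5 each step).
So the next line is -4  62  j  38.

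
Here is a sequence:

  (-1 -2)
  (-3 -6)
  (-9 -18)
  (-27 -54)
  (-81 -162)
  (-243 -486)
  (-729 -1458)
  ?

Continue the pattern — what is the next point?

(-2187 -4374)

First slot: -1, -3, -9, -27, -81, -243, -729 → -2187 (×3 each step).
For the second slot, ×3 each step: -2, -6, -18, -54, -162, -486, -1458 → -4374.
Putting it together: (-2187 -4374).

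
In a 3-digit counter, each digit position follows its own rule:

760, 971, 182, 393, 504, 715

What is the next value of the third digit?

6

For the first digit, +2 each step, mod 10: 7, 9, 1, 3, 5, 7 → 9.
Second digit: +1 each step, mod 10; 6, 7, 8, 9, 0, 1 → 2.
Third digit — +1 each step, mod 10: 0, 1, 2, 3, 4, 5 → 6.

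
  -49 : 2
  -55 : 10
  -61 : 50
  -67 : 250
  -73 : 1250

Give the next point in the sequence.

-79 : 6250

First component: −6 each step; -49, -55, -61, -67, -73 → -79.
Second component: ×5 each step, so 2, 10, 50, 250, 1250 → 6250.
Combining the parts gives -79 : 6250.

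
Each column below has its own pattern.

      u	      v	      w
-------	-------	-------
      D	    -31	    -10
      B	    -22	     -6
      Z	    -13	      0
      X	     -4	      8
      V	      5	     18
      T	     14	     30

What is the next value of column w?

For the column w, differences are 4, 6, 8, … (increasing by 2 each time): -10, -6, 0, 8, 18, 30 → 44.

44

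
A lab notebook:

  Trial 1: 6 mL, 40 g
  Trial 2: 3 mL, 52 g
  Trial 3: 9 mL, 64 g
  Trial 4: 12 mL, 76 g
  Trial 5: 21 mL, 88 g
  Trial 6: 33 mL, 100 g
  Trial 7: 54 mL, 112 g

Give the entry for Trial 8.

87 mL, 124 g

ML: each term is the sum of the two before it; 6, 3, 9, 12, 21, 33, 54 → 87.
G: +12 each step; 40, 52, 64, 76, 88, 100, 112 → 124.
Combining the parts gives 87 mL, 124 g.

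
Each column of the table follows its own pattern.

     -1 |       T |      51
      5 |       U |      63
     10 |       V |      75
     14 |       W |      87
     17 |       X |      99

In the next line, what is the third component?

Third component: +12 each step, so 51, 63, 75, 87, 99 → 111.

111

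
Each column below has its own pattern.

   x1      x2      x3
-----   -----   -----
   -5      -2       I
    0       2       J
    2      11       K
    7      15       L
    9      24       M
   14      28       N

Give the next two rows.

16  37  O; 21  41  P

Column x1: alternating steps +5, +2, +5, +2, …, so -5, 0, 2, 7, 9, 14 → 16 → 21.
For the column x2, alternating steps +4, +9, +4, +9, …: -2, 2, 11, 15, 24, 28 → 37 → 41.
Column x3 goes I, J, K, L, M, N → O → P (letters move forward 1 place in the alphabet).
Putting the parts together: 16  37  O and then 21  41  P.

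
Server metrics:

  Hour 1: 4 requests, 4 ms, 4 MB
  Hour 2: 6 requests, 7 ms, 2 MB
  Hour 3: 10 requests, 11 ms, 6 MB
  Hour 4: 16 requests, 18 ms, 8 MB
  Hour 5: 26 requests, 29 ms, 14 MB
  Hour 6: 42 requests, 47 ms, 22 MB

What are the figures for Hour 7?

68 requests, 76 ms, 36 MB

Requests — each term is the sum of the two before it: 4, 6, 10, 16, 26, 42 → 68.
Ms: each term is the sum of the two before it; 4, 7, 11, 18, 29, 47 → 76.
MB — each term is the sum of the two before it: 4, 2, 6, 8, 14, 22 → 36.
Putting it together: 68 requests, 76 ms, 36 MB.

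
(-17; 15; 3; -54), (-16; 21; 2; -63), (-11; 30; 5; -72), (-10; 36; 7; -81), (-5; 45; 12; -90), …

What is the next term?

First slot: alternating steps +1, +5, +1, +5, …, so -17, -16, -11, -10, -5 → -4.
Second slot: alternating steps +6, +9, +6, +9, …; 15, 21, 30, 36, 45 → 51.
Third slot: each term is the sum of the two before it; 3, 2, 5, 7, 12 → 19.
Fourth slot: -54, -63, -72, -81, -90 → -99 (−9 each step).
Putting it together: (-4; 51; 19; -99).

(-4; 51; 19; -99)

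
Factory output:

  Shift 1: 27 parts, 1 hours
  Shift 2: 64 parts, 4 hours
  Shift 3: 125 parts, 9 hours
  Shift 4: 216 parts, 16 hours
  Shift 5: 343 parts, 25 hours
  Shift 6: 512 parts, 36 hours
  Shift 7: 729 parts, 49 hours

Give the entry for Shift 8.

Parts: perfect cubes: 3³, 4³, 5³, …, so 27, 64, 125, 216, 343, 512, 729 → 1000.
Hours: perfect squares: 1², 2², 3², …; 1, 4, 9, 16, 25, 36, 49 → 64.
So the next row is 1000 parts, 64 hours.

1000 parts, 64 hours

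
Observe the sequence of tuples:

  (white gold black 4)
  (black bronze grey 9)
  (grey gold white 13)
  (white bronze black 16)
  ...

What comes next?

(black gold grey 18)

First shade — repeats white → black → grey: white, black, grey, white → black.
Rank: alternates gold ↔ bronze; gold, bronze, gold, bronze → gold.
Second shade — repeats black → grey → white: black, grey, white, black → grey.
Fourth value: differences are 5, 4, 3, … (decreasing by 1 each time), so 4, 9, 13, 16 → 18.
So the next tuple is (black gold grey 18).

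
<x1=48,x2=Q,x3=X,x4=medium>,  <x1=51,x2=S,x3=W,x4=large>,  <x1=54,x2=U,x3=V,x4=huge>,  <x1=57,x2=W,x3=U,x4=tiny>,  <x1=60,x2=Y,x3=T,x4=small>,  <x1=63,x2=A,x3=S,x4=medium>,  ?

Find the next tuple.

<x1=66,x2=C,x3=R,x4=large>

X1: +3 each step; 48, 51, 54, 57, 60, 63 → 66.
X2 — letters move forward 2 places in the alphabet, wrapping Z→A: Q, S, U, W, Y, A → C.
X3: X, W, V, U, T, S → R (letters move back 1 place in the alphabet).
X4: medium, large, huge, tiny, small, medium → large (repeats medium → large → huge → tiny → small).
Combining the parts gives <x1=66,x2=C,x3=R,x4=large>.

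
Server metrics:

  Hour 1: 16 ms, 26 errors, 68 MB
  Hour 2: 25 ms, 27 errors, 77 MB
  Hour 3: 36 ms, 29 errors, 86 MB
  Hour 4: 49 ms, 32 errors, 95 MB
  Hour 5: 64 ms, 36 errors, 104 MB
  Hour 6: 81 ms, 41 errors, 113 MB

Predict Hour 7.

100 ms, 47 errors, 122 MB

For the ms, perfect squares: 4², 5², 6², …: 16, 25, 36, 49, 64, 81 → 100.
Errors: differences are 1, 2, 3, … (increasing by 1 each time); 26, 27, 29, 32, 36, 41 → 47.
MB: +9 each step, so 68, 77, 86, 95, 104, 113 → 122.
Combining the parts gives 100 ms, 47 errors, 122 MB.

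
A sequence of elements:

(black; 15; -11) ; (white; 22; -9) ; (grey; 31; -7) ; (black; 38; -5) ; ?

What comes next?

Shade goes black, white, grey, black → white (repeats black → white → grey).
Second slot: alternating steps +7, +9, +7, +9, …; 15, 22, 31, 38 → 47.
Third slot: +2 each step, so -11, -9, -7, -5 → -3.
Combining the parts gives (white; 47; -3).

(white; 47; -3)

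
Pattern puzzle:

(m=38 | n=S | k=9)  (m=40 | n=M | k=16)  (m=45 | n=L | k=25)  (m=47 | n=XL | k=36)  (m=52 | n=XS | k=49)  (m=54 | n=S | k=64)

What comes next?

(m=59 | n=M | k=81)

M — alternating steps +2, +5, +2, +5, …: 38, 40, 45, 47, 52, 54 → 59.
For the n, repeats S → M → L → XL → XS: S, M, L, XL, XS, S → M.
K: perfect squares: 3², 4², 5², …, so 9, 16, 25, 36, 49, 64 → 81.
Combining the parts gives (m=59 | n=M | k=81).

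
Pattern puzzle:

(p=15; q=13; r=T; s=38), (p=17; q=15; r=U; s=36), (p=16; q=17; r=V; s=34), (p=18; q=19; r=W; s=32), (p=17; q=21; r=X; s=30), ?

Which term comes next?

(p=19; q=23; r=Y; s=28)

P: 15, 17, 16, 18, 17 → 19 (alternating steps +2, −1, +2, −1, …).
Q — +2 each step: 13, 15, 17, 19, 21 → 23.
For the r, letters move forward 1 place in the alphabet: T, U, V, W, X → Y.
S: together with the q always sums to 51, so 38, 36, 34, 32, 30 → 28.
Putting it together: (p=19; q=23; r=Y; s=28).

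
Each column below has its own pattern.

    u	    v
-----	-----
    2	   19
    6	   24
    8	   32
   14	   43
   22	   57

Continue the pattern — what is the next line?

Column u: 2, 6, 8, 14, 22 → 36 (each term is the sum of the two before it).
Column v: differences are 5, 8, 11, … (increasing by 3 each time); 19, 24, 32, 43, 57 → 74.
Putting it together: 36  74.

36  74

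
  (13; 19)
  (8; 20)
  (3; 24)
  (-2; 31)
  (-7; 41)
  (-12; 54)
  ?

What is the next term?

(-17; 70)

First coordinate: −5 each step, so 13, 8, 3, -2, -7, -12 → -17.
For the second coordinate, differences are 1, 4, 7, … (increasing by 3 each time): 19, 20, 24, 31, 41, 54 → 70.
Combining the parts gives (-17; 70).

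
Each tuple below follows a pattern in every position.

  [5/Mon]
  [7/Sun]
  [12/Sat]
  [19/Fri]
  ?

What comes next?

First value goes 5, 7, 12, 19 → 31 (each term is the sum of the two before it).
Day: runs backward through the weekdays Mon→Sun; Mon, Sun, Sat, Fri → Thu.
Combining the parts gives [31/Thu].

[31/Thu]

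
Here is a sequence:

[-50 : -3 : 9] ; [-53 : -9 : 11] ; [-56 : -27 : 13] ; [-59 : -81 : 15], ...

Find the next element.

First value: −3 each step, so -50, -53, -56, -59 → -62.
Second value goes -3, -9, -27, -81 → -243 (×3 each step).
For the third value, +2 each step: 9, 11, 13, 15 → 17.
Combining the parts gives [-62 : -243 : 17].

[-62 : -243 : 17]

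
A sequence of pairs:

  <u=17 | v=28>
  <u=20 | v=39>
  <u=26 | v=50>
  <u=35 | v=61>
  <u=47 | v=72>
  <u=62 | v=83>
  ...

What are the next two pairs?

<u=80 | v=94>, <u=101 | v=105>

U: differences are 3, 6, 9, … (increasing by 3 each time); 17, 20, 26, 35, 47, 62 → 80 → 101.
V: 28, 39, 50, 61, 72, 83 → 94 → 105 (+11 each step).
Putting the parts together: <u=80 | v=94> and then <u=101 | v=105>.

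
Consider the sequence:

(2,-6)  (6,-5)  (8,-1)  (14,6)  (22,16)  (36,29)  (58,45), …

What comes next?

(94,64)

First part goes 2, 6, 8, 14, 22, 36, 58 → 94 (each term is the sum of the two before it).
Second part goes -6, -5, -1, 6, 16, 29, 45 → 64 (differences are 1, 4, 7, … (increasing by 3 each time)).
Combining the parts gives (94,64).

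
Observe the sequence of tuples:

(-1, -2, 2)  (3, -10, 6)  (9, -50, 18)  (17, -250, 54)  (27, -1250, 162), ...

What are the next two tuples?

For the first value, differences are 4, 6, 8, … (increasing by 2 each time): -1, 3, 9, 17, 27 → 39 → 53.
Second value: -2, -10, -50, -250, -1250 → -6250 → -31250 (×5 each step).
Third value: ×3 each step, so 2, 6, 18, 54, 162 → 486 → 1458.
Putting the parts together: (39, -6250, 486) and then (53, -31250, 1458).

(39, -6250, 486), (53, -31250, 1458)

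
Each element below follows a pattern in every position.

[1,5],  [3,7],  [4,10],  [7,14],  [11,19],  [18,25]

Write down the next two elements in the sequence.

First value: 1, 3, 4, 7, 11, 18 → 29 → 47 (each term is the sum of the two before it).
Second value: differences are 2, 3, 4, … (increasing by 1 each time); 5, 7, 10, 14, 19, 25 → 32 → 40.
So the next two elements are [29,32] and [47,40].

[29,32], [47,40]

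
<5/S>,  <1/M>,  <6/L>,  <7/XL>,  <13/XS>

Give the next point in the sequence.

For the first part, each term is the sum of the two before it: 5, 1, 6, 7, 13 → 20.
Size: runs through clothing sizes XS→XL; S, M, L, XL, XS → S.
So the next point is <20/S>.

<20/S>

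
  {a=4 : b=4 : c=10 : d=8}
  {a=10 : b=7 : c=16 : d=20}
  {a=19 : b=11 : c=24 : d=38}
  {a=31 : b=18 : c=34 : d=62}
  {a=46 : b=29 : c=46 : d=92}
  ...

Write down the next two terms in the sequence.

{a=64 : b=47 : c=60 : d=128}, {a=85 : b=76 : c=76 : d=170}

For the a, differences are 6, 9, 12, … (increasing by 3 each time): 4, 10, 19, 31, 46 → 64 → 85.
B goes 4, 7, 11, 18, 29 → 47 → 76 (each term is the sum of the two before it).
C: 10, 16, 24, 34, 46 → 60 → 76 (differences are 6, 8, 10, … (increasing by 2 each time)).
D: always 2 × the a, so 8, 20, 38, 62, 92 → 128 → 170.
Putting the parts together: {a=64 : b=47 : c=60 : d=128} and then {a=85 : b=76 : c=76 : d=170}.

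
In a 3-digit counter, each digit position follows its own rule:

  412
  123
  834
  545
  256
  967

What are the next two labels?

First digit — −3 each step, mod 10: 4, 1, 8, 5, 2, 9 → 6 → 3.
Second digit: +1 each step, mod 10, so 1, 2, 3, 4, 5, 6 → 7 → 8.
Third digit — +1 each step, mod 10: 2, 3, 4, 5, 6, 7 → 8 → 9.
So the next two labels are 678 and 389.

678, 389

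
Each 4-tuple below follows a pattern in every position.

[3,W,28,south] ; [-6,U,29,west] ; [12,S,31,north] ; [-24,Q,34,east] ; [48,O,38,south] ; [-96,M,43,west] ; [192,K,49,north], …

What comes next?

First entry: ×(-2) each step; 3, -6, 12, -24, 48, -96, 192 → -384.
Letter goes W, U, S, Q, O, M, K → I (letters move back 2 places in the alphabet).
Third entry: differences are 1, 2, 3, … (increasing by 1 each time); 28, 29, 31, 34, 38, 43, 49 → 56.
For the direction, repeats south → west → north → east: south, west, north, east, south, west, north → east.
So the next 4-tuple is [-384,I,56,east].

[-384,I,56,east]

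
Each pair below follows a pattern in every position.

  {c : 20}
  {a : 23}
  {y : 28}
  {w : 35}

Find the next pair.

Letter — letters move back 2 places in the alphabet, wrapping A→Z: c, a, y, w → u.
Second slot: differences are 3, 5, 7, … (increasing by 2 each time), so 20, 23, 28, 35 → 44.
Putting it together: {u : 44}.

{u : 44}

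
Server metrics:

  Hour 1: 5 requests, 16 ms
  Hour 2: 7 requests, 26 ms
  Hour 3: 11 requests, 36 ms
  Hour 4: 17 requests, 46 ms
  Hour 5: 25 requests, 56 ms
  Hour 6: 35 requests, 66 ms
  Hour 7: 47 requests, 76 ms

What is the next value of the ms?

86

For the ms, +10 each step: 16, 26, 36, 46, 56, 66, 76 → 86.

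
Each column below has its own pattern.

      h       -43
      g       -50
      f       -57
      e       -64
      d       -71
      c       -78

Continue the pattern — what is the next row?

b  -85

Letter goes h, g, f, e, d, c → b (letters move back 1 place in the alphabet).
Second component: −7 each step, so -43, -50, -57, -64, -71, -78 → -85.
Combining the parts gives b  -85.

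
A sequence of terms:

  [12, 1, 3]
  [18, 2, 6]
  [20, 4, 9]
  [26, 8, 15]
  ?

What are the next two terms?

First coordinate: alternating steps +6, +2, +6, +2, …; 12, 18, 20, 26 → 28 → 34.
Second coordinate goes 1, 2, 4, 8 → 16 → 32 (×2 each step).
Third coordinate: each term is the sum of the two before it, so 3, 6, 9, 15 → 24 → 39.
Putting the parts together: [28, 16, 24] and then [34, 32, 39].

[28, 16, 24], [34, 32, 39]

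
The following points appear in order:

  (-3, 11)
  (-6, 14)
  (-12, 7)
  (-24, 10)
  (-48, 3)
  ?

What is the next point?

First slot goes -3, -6, -12, -24, -48 → -96 (×2 each step).
Second slot: alternating steps +3, −7, +3, −7, …; 11, 14, 7, 10, 3 → 6.
Putting it together: (-96, 6).

(-96, 6)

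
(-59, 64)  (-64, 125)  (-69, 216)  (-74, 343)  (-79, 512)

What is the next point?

First entry: −5 each step, so -59, -64, -69, -74, -79 → -84.
For the second entry, perfect cubes: 4³, 5³, 6³, …: 64, 125, 216, 343, 512 → 729.
Combining the parts gives (-84, 729).

(-84, 729)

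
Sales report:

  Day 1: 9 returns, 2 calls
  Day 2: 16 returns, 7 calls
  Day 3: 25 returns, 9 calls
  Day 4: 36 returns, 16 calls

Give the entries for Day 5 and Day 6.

49 returns, 25 calls; 64 returns, 41 calls

For the returns, perfect squares: 3², 4², 5², …: 9, 16, 25, 36 → 49 → 64.
Calls: 2, 7, 9, 16 → 25 → 41 (each term is the sum of the two before it).
Putting the parts together: 49 returns, 25 calls and then 64 returns, 41 calls.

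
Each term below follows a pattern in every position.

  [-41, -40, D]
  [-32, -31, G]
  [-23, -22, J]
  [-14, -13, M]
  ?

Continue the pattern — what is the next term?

First part — +9 each step: -41, -32, -23, -14 → -5.
Second part goes -40, -31, -22, -13 → -4 (always 1 more than the first part).
Letter: letters move forward 3 places in the alphabet, so D, G, J, M → P.
Combining the parts gives [-5, -4, P].

[-5, -4, P]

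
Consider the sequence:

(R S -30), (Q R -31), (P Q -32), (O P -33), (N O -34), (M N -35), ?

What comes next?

(L M -36)

For the first letter, letters move back 1 place in the alphabet: R, Q, P, O, N, M → L.
Second letter: letters move back 1 place in the alphabet; S, R, Q, P, O, N → M.
Third value: −1 each step, so -30, -31, -32, -33, -34, -35 → -36.
Combining the parts gives (L M -36).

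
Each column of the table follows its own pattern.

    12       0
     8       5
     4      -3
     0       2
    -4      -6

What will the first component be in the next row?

For the first component, −4 each step: 12, 8, 4, 0, -4 → -8.

-8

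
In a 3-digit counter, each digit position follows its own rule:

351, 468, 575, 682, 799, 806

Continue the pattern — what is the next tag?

First digit — +1 each step, mod 10: 3, 4, 5, 6, 7, 8 → 9.
Second digit goes 5, 6, 7, 8, 9, 0 → 1 (+1 each step, mod 10).
For the third digit, −3 each step, mod 10: 1, 8, 5, 2, 9, 6 → 3.
Combining the parts gives 913.

913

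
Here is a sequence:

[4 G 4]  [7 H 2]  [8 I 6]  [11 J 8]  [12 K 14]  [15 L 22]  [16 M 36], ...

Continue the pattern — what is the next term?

First coordinate: 4, 7, 8, 11, 12, 15, 16 → 19 (alternating steps +3, +1, +3, +1, …).
Letter: G, H, I, J, K, L, M → N (letters move forward 1 place in the alphabet).
For the third coordinate, each term is the sum of the two before it: 4, 2, 6, 8, 14, 22, 36 → 58.
Combining the parts gives [19 N 58].

[19 N 58]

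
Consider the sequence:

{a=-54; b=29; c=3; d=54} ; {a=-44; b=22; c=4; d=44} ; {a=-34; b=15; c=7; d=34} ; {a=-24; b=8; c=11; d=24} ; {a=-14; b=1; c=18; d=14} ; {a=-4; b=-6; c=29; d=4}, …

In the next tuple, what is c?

47

A — +10 each step: -54, -44, -34, -24, -14, -4 → 6.
B: −7 each step, so 29, 22, 15, 8, 1, -6 → -13.
C: 3, 4, 7, 11, 18, 29 → 47 (each term is the sum of the two before it).
D — always the negative of the a: 54, 44, 34, 24, 14, 4 → -6.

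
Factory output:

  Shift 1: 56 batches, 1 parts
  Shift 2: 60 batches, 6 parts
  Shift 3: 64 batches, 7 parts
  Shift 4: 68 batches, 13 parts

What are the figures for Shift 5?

Batches: 56, 60, 64, 68 → 72 (+4 each step).
For the parts, each term is the sum of the two before it: 1, 6, 7, 13 → 20.
Putting it together: 72 batches, 20 parts.

72 batches, 20 parts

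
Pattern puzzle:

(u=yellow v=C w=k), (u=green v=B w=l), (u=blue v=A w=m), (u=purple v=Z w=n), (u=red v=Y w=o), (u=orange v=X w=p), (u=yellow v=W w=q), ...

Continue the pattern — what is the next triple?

(u=green v=V w=r)

U: yellow, green, blue, purple, red, orange, yellow → green (repeats yellow → green → blue → purple → red → orange).
V: letters move back 1 place in the alphabet, wrapping A→Z, so C, B, A, Z, Y, X, W → V.
W goes k, l, m, n, o, p, q → r (letters move forward 1 place in the alphabet).
So the next triple is (u=green v=V w=r).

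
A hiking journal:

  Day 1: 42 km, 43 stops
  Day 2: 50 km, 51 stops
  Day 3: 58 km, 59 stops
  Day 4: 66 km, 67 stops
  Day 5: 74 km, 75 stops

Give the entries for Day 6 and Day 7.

82 km, 83 stops; 90 km, 91 stops

Km: 42, 50, 58, 66, 74 → 82 → 90 (+8 each step).
Stops: 43, 51, 59, 67, 75 → 83 → 91 (+8 each step).
So the next two records are 82 km, 83 stops and 90 km, 91 stops.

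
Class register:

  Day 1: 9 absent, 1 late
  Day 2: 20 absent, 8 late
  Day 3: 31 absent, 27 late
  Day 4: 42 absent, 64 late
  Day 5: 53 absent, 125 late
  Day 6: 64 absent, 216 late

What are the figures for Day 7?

Absent: 9, 20, 31, 42, 53, 64 → 75 (+11 each step).
Late: perfect cubes: 1³, 2³, 3³, …; 1, 8, 27, 64, 125, 216 → 343.
So the next record is 75 absent, 343 late.

75 absent, 343 late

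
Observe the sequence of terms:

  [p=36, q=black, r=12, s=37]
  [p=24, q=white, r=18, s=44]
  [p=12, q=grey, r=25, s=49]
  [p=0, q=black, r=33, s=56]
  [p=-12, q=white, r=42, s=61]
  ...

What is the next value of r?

R: 12, 18, 25, 33, 42 → 52 (differences are 6, 7, 8, … (increasing by 1 each time)).

52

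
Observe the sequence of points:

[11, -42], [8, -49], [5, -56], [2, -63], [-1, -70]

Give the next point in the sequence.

[-4, -77]

First value: −3 each step; 11, 8, 5, 2, -1 → -4.
Second value: −7 each step, so -42, -49, -56, -63, -70 → -77.
So the next point is [-4, -77].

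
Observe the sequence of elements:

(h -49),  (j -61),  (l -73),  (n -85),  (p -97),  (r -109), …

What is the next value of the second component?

Second component goes -49, -61, -73, -85, -97, -109 → -121 (−12 each step).

-121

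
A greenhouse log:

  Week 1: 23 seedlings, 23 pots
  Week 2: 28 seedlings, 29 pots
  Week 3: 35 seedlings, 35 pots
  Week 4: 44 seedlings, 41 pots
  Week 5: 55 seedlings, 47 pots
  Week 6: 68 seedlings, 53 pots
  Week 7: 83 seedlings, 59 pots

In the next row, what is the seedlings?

For the seedlings, differences are 5, 7, 9, … (increasing by 2 each time): 23, 28, 35, 44, 55, 68, 83 → 100.

100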